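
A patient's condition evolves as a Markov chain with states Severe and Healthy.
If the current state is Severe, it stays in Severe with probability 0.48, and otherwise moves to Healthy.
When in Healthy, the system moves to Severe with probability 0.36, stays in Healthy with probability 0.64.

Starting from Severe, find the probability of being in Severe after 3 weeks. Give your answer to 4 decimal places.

0.4101

Propagate the distribution vector 3 weeks from Severe.
After 0 weeks: (1.0000, 0.0000)
After 1 week: (0.4800, 0.5200)
After 2 weeks: (0.4176, 0.5824)
After 3 weeks: (0.4101, 0.5899)
P(in Severe after 3 weeks) = 0.4101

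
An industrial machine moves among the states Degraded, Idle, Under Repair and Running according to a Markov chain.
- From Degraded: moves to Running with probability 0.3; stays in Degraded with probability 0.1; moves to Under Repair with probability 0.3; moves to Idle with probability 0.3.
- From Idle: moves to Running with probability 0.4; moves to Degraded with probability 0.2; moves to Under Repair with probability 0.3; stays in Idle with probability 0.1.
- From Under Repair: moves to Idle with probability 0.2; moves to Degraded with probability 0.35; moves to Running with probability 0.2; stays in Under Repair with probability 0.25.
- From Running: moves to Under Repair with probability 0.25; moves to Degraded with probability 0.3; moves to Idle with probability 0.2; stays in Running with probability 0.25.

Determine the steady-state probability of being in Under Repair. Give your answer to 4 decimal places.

Let the stationary distribution be π with π = πP and π_1 + π_2 + π_3 + π_4 = 1.
π_1 = 0.1·π_1 + 0.2·π_2 + 0.35·π_3 + 0.3·π_4
π_2 = 0.3·π_1 + 0.1·π_2 + 0.2·π_3 + 0.2·π_4
π_3 = 0.3·π_1 + 0.3·π_2 + 0.25·π_3 + 0.25·π_4
Solving with the normalization constraint gives π = (0.2443, 0.2040, 0.2724, 0.2792).
So the stationary probability of Under Repair is 0.2724.

0.2724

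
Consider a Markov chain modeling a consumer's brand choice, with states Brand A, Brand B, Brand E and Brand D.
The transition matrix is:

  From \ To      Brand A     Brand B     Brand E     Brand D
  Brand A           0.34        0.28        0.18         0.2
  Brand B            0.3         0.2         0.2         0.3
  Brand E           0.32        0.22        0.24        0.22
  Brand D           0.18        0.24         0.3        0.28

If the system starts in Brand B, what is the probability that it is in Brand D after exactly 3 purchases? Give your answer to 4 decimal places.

Propagate the distribution vector 3 purchases from Brand B.
After 0 purchases: (0.0000, 1.0000, 0.0000, 0.0000)
After 1 purchase: (0.3000, 0.2000, 0.2000, 0.3000)
After 2 purchases: (0.2800, 0.2400, 0.2320, 0.2480)
After 3 purchases: (0.2861, 0.2370, 0.2285, 0.2485)
P(in Brand D after 3 purchases) = 0.2485

0.2485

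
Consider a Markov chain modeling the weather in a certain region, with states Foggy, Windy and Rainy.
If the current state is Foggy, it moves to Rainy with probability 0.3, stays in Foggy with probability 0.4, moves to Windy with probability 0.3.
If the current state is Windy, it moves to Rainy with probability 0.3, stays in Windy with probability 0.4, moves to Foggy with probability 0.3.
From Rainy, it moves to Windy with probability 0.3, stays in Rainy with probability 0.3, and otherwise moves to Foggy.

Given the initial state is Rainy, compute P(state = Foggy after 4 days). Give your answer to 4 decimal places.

0.3667

Propagate the distribution vector 4 days from Rainy.
After 0 days: (0.0000, 0.0000, 1.0000)
After 1 day: (0.4000, 0.3000, 0.3000)
After 2 days: (0.3700, 0.3300, 0.3000)
After 3 days: (0.3670, 0.3330, 0.3000)
After 4 days: (0.3667, 0.3333, 0.3000)
P(in Foggy after 4 days) = 0.3667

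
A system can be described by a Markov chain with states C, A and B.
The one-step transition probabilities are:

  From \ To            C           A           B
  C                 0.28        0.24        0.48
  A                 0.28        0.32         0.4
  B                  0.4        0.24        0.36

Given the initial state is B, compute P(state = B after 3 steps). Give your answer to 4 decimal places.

0.4092

Propagate the distribution vector 3 steps from B.
After 0 steps: (0.0000, 0.0000, 1.0000)
After 1 step: (0.4000, 0.2400, 0.3600)
After 2 steps: (0.3232, 0.2592, 0.4176)
After 3 steps: (0.3301, 0.2607, 0.4092)
P(in B after 3 steps) = 0.4092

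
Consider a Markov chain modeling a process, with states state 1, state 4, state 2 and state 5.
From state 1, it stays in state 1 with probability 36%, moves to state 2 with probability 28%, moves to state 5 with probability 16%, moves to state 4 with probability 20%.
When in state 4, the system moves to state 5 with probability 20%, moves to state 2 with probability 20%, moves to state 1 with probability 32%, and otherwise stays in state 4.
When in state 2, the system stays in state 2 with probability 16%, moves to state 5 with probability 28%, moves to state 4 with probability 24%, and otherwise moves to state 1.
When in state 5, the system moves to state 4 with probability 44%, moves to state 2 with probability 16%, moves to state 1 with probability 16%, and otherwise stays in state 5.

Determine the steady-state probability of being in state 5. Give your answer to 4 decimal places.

0.2132

Let the stationary distribution be π with π = πP and π_1 + π_2 + π_3 + π_4 = 1.
π_1 = 0.36·π_1 + 0.32·π_2 + 0.32·π_3 + 0.16·π_4
π_2 = 0.2·π_1 + 0.28·π_2 + 0.24·π_3 + 0.44·π_4
π_3 = 0.28·π_1 + 0.2·π_2 + 0.16·π_3 + 0.16·π_4
Solving with the normalization constraint gives π = (0.2978, 0.2820, 0.2070, 0.2132).
So the stationary probability of state 5 is 0.2132.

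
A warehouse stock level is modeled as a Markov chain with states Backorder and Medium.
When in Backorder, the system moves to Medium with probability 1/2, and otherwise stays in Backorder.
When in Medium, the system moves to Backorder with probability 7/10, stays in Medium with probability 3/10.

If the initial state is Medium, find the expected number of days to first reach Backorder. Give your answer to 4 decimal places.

1.4286

Let t(s) be the expected number of days to first reach Backorder from state s, with t(Backorder) = 0. Conditioning on the first day:
t(Medium) = 1 + 0.3·t(Medium)
Solving: t(Medium) = 1.4286.
Expected days from Medium to Backorder: 1.4286.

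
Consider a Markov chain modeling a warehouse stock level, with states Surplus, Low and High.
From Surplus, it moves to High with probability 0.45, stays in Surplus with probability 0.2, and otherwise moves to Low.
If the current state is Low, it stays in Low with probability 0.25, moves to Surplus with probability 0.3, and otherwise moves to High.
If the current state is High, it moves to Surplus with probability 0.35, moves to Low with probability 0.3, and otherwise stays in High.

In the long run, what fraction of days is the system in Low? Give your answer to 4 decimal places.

0.2996

Let the stationary distribution be π with π = πP and π_1 + π_2 + π_3 = 1.
π_1 = 0.2·π_1 + 0.3·π_2 + 0.35·π_3
π_2 = 0.35·π_1 + 0.25·π_2 + 0.3·π_3
Solving with the normalization constraint gives π = (0.2913, 0.2996, 0.4091).
So the stationary probability of Low is 0.2996.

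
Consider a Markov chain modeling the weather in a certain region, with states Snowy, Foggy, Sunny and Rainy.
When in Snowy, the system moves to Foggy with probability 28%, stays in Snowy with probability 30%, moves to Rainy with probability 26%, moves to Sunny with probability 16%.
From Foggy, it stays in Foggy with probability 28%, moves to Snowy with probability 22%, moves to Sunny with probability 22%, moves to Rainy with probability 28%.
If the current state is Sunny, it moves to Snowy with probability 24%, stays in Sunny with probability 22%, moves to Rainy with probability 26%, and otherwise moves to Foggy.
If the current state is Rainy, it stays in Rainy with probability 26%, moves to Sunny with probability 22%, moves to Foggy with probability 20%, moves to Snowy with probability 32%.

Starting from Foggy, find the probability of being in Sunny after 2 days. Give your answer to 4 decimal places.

Propagate the distribution vector 2 days from Foggy.
After 0 days: (0.0000, 1.0000, 0.0000, 0.0000)
After 1 day: (0.2200, 0.2800, 0.2200, 0.2800)
After 2 days: (0.2700, 0.2576, 0.2068, 0.2656)
P(in Sunny after 2 days) = 0.2068

0.2068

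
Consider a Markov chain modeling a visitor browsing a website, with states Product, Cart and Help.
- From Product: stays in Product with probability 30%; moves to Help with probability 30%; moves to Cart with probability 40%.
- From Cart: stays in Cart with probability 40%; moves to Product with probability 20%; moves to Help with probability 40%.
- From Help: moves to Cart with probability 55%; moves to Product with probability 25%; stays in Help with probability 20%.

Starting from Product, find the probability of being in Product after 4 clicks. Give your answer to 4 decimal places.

0.2397

Propagate the distribution vector 4 clicks from Product.
After 0 clicks: (1.0000, 0.0000, 0.0000)
After 1 click: (0.3000, 0.4000, 0.3000)
After 2 clicks: (0.2450, 0.4450, 0.3100)
After 3 clicks: (0.2400, 0.4465, 0.3135)
After 4 clicks: (0.2397, 0.4470, 0.3133)
P(in Product after 4 clicks) = 0.2397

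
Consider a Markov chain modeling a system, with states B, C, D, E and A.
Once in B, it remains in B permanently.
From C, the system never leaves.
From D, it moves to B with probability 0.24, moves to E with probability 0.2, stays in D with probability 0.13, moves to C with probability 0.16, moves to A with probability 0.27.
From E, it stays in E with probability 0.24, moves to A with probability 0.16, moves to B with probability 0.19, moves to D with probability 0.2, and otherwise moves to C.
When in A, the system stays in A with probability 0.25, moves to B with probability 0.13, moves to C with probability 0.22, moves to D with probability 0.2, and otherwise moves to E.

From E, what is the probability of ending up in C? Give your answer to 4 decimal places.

0.5195

Let h(s) be the probability of absorption at C starting from transient state s. Then h(C) = 1 and h(B) = 0. By first-step analysis:
h(D) = 0.24·0 + 0.16·1 + 0.13·h(D) + 0.2·h(E) + 0.27·h(A)
h(E) = 0.19·0 + 0.21·1 + 0.2·h(D) + 0.24·h(E) + 0.16·h(A)
h(A) = 0.13·0 + 0.22·1 + 0.2·h(D) + 0.2·h(E) + 0.25·h(A)
Solving: h(D) = 0.4768, h(E) = 0.5195, h(A) = 0.5590.
Starting from E, the probability is 0.5195.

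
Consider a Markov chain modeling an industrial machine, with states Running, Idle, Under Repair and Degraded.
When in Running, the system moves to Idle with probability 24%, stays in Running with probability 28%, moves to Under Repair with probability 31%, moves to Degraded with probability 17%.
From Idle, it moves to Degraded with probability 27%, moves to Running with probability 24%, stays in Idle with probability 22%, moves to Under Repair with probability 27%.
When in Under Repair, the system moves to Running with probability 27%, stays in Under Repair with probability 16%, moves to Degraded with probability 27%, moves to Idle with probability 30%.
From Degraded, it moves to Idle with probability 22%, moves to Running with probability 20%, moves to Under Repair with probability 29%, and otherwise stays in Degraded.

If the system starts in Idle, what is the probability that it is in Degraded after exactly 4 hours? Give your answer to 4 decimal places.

Propagate the distribution vector 4 hours from Idle.
After 0 hours: (0.0000, 1.0000, 0.0000, 0.0000)
After 1 hour: (0.2400, 0.2200, 0.2700, 0.2700)
After 2 hours: (0.2469, 0.2464, 0.2553, 0.2514)
After 3 hours: (0.2475, 0.2454, 0.2568, 0.2503)
After 4 hours: (0.2476, 0.2455, 0.2567, 0.2503)
P(in Degraded after 4 hours) = 0.2503

0.2503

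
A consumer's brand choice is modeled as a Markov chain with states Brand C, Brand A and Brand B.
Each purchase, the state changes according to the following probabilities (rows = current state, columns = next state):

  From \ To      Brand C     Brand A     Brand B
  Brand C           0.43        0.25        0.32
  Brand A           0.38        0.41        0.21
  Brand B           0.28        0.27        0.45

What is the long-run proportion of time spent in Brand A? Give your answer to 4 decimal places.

0.3055

Let the stationary distribution be π with π = πP and π_1 + π_2 + π_3 = 1.
π_1 = 0.43·π_1 + 0.38·π_2 + 0.28·π_3
π_2 = 0.25·π_1 + 0.41·π_2 + 0.27·π_3
Solving with the normalization constraint gives π = (0.3653, 0.3055, 0.3292).
So the stationary probability of Brand A is 0.3055.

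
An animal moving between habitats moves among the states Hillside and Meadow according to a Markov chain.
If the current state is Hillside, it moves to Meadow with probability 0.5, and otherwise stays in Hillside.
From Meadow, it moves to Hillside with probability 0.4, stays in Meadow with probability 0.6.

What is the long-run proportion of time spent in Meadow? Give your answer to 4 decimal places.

Let the stationary distribution be π with π = πP and π_1 + π_2 = 1.
π_1 = 0.5·π_1 + 0.4·π_2
Solving with the normalization constraint gives π = (0.4444, 0.5556).
So the stationary probability of Meadow is 0.5556.

0.5556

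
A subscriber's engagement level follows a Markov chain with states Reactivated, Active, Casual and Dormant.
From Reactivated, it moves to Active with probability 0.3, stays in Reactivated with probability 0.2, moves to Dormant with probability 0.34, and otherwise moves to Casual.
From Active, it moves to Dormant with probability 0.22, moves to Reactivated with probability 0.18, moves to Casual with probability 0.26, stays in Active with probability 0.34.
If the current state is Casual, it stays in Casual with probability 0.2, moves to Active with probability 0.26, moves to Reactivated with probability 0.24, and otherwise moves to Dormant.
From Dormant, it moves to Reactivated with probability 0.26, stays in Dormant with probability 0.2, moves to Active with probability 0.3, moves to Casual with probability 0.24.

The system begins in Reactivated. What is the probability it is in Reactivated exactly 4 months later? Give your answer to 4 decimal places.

Propagate the distribution vector 4 months from Reactivated.
After 0 months: (1.0000, 0.0000, 0.0000, 0.0000)
After 1 month: (0.2000, 0.3000, 0.1600, 0.3400)
After 2 months: (0.2208, 0.3056, 0.2236, 0.2500)
After 3 months: (0.2178, 0.3033, 0.2195, 0.2594)
After 4 months: (0.2183, 0.3034, 0.2199, 0.2585)
P(in Reactivated after 4 months) = 0.2183

0.2183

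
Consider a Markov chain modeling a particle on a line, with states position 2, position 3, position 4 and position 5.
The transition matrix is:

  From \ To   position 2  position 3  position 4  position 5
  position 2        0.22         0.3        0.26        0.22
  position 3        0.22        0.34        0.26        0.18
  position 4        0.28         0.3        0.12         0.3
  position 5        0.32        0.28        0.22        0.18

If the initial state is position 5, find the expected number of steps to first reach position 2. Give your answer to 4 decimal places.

3.5546

Let t(s) be the expected number of steps to first reach position 2 from state s, with t(position 2) = 0. Conditioning on the first step:
t(position 3) = 1 + 0.34·t(position 3) + 0.26·t(position 4) + 0.18·t(position 5)
t(position 4) = 1 + 0.3·t(position 3) + 0.12·t(position 4) + 0.3·t(position 5)
t(position 5) = 1 + 0.28·t(position 3) + 0.22·t(position 4) + 0.18·t(position 5)
Solving: t(position 3) = 3.9386, t(position 4) = 3.6909, t(position 5) = 3.5546.
Expected steps from position 5 to position 2: 3.5546.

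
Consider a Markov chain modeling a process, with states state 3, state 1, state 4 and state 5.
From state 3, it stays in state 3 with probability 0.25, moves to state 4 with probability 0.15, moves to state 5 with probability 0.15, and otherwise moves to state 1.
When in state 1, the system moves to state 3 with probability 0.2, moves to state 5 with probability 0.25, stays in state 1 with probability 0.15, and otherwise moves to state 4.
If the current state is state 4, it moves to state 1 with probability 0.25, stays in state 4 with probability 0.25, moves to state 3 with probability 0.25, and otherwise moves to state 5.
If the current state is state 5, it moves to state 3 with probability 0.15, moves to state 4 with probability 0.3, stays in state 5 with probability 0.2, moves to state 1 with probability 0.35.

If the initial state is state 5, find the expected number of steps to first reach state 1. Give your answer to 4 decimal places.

2.9091

Let t(s) be the expected number of steps to first reach state 1 from state s, with t(state 1) = 0. Conditioning on the first step:
t(state 3) = 1 + 0.25·t(state 3) + 0.15·t(state 4) + 0.15·t(state 5)
t(state 4) = 1 + 0.25·t(state 3) + 0.25·t(state 4) + 0.25·t(state 5)
t(state 5) = 1 + 0.15·t(state 3) + 0.3·t(state 4) + 0.2·t(state 5)
Solving: t(state 3) = 2.5455, t(state 4) = 3.1515, t(state 5) = 2.9091.
Expected steps from state 5 to state 1: 2.9091.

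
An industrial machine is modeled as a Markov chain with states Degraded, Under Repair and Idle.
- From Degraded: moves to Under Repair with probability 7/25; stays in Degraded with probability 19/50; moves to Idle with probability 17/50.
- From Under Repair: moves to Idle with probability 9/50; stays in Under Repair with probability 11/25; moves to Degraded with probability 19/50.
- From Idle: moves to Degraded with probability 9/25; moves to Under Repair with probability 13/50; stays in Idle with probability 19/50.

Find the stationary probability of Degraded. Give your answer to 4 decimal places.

Let the stationary distribution be π with π = πP and π_1 + π_2 + π_3 = 1.
π_1 = 0.38·π_1 + 0.38·π_2 + 0.36·π_3
π_2 = 0.28·π_1 + 0.44·π_2 + 0.26·π_3
Solving with the normalization constraint gives π = (0.3740, 0.3262, 0.2998).
So the stationary probability of Degraded is 0.3740.

0.3740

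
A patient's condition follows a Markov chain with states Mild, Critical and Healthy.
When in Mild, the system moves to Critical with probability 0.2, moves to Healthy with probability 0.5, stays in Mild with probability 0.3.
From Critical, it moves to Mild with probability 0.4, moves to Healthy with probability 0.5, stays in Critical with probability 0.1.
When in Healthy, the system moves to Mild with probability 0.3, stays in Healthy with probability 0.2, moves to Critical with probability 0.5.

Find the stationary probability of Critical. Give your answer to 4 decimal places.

Let the stationary distribution be π with π = πP and π_1 + π_2 + π_3 = 1.
π_1 = 0.3·π_1 + 0.4·π_2 + 0.3·π_3
π_2 = 0.2·π_1 + 0.1·π_2 + 0.5·π_3
Solving with the normalization constraint gives π = (0.3287, 0.2867, 0.3846).
So the stationary probability of Critical is 0.2867.

0.2867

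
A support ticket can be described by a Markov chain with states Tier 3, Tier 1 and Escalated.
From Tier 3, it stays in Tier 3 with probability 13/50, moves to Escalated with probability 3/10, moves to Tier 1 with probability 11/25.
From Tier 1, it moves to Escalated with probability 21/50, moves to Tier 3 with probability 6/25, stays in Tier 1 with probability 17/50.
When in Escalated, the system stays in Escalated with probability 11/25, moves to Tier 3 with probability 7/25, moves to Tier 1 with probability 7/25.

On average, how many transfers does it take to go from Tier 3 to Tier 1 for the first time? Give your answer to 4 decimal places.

2.6029

Let t(s) be the expected number of transfers to first reach Tier 1 from state s, with t(Tier 1) = 0. Conditioning on the first transfer:
t(Tier 3) = 1 + 0.26·t(Tier 3) + 0.3·t(Escalated)
t(Escalated) = 1 + 0.28·t(Tier 3) + 0.44·t(Escalated)
Solving: t(Tier 3) = 2.6029, t(Escalated) = 3.0872.
Expected transfers from Tier 3 to Tier 1: 2.6029.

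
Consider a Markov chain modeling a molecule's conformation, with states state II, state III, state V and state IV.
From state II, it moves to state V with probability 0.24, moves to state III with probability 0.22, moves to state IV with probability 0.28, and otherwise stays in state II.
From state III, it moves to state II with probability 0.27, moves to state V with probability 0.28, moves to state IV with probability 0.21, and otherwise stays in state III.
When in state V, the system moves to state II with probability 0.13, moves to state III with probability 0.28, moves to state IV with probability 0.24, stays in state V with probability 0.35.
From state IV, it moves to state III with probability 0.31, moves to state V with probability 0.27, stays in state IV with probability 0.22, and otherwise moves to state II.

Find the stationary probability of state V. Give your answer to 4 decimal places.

0.2895

Let the stationary distribution be π with π = πP and π_1 + π_2 + π_3 + π_4 = 1.
π_1 = 0.26·π_1 + 0.27·π_2 + 0.13·π_3 + 0.2·π_4
π_2 = 0.22·π_1 + 0.24·π_2 + 0.28·π_3 + 0.31·π_4
π_3 = 0.24·π_1 + 0.28·π_2 + 0.35·π_3 + 0.27·π_4
Solving with the normalization constraint gives π = (0.2109, 0.2639, 0.2895, 0.2358).
So the stationary probability of state V is 0.2895.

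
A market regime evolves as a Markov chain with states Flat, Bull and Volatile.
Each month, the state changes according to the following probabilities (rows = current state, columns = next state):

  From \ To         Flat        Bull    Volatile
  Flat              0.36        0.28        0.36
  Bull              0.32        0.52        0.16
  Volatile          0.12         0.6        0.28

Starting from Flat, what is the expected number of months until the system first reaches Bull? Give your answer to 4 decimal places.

Let t(s) be the expected number of months to first reach Bull from state s, with t(Bull) = 0. Conditioning on the first month:
t(Flat) = 1 + 0.36·t(Flat) + 0.36·t(Volatile)
t(Volatile) = 1 + 0.12·t(Flat) + 0.28·t(Volatile)
Solving: t(Flat) = 2.5862, t(Volatile) = 1.8199.
Expected months from Flat to Bull: 2.5862.

2.5862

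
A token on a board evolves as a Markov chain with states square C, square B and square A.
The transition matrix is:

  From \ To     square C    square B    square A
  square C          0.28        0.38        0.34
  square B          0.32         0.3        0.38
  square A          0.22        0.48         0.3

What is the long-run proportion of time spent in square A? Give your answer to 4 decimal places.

Let the stationary distribution be π with π = πP and π_1 + π_2 + π_3 = 1.
π_1 = 0.28·π_1 + 0.32·π_2 + 0.22·π_3
π_2 = 0.38·π_1 + 0.3·π_2 + 0.48·π_3
Solving with the normalization constraint gives π = (0.2748, 0.3835, 0.3417).
So the stationary probability of square A is 0.3417.

0.3417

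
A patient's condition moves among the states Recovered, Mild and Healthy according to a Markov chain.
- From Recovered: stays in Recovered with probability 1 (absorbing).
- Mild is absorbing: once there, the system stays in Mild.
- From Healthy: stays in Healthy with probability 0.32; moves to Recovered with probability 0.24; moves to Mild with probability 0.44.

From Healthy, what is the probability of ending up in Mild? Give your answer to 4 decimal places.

Let h(s) be the probability of absorption at Mild starting from transient state s. Then h(Mild) = 1 and h(Recovered) = 0. By first-step analysis:
h(Healthy) = 0.24·0 + 0.44·1 + 0.32·h(Healthy)
Solving: h(Healthy) = 0.6471.
Starting from Healthy, the probability is 0.6471.

0.6471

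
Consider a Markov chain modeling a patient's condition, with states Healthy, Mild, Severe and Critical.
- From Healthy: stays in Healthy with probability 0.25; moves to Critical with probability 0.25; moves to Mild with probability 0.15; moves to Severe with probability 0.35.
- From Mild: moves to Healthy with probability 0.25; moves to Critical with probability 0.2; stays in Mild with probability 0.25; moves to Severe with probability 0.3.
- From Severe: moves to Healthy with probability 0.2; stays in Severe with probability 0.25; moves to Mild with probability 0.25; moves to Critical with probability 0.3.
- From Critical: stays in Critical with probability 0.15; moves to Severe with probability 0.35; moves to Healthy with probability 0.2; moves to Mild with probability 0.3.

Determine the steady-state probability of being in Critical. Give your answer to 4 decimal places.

0.2304

Let the stationary distribution be π with π = πP and π_1 + π_2 + π_3 + π_4 = 1.
π_1 = 0.25·π_1 + 0.25·π_2 + 0.2·π_3 + 0.2·π_4
π_2 = 0.15·π_1 + 0.25·π_2 + 0.25·π_3 + 0.3·π_4
π_3 = 0.35·π_1 + 0.3·π_2 + 0.25·π_3 + 0.35·π_4
Solving with the normalization constraint gives π = (0.2231, 0.2392, 0.3073, 0.2304).
So the stationary probability of Critical is 0.2304.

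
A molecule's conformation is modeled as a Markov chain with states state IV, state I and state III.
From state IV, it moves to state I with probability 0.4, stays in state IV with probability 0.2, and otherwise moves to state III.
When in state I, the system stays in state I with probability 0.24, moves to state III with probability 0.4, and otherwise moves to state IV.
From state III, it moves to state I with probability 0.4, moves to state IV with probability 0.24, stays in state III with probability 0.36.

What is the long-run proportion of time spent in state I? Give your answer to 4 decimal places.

Let the stationary distribution be π with π = πP and π_1 + π_2 + π_3 = 1.
π_1 = 0.2·π_1 + 0.36·π_2 + 0.24·π_3
π_2 = 0.4·π_1 + 0.24·π_2 + 0.4·π_3
Solving with the normalization constraint gives π = (0.2706, 0.3448, 0.3846).
So the stationary probability of state I is 0.3448.

0.3448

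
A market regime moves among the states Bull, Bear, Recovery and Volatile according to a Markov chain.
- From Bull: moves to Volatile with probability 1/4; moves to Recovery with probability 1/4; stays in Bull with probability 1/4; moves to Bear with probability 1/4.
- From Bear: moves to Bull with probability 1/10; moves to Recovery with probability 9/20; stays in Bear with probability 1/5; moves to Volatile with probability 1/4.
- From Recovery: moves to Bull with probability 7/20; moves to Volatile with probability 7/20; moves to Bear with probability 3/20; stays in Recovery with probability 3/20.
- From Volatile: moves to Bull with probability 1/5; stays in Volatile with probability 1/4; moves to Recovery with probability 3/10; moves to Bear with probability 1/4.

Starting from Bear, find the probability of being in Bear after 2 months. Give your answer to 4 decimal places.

Propagate the distribution vector 2 months from Bear.
After 0 months: (0.0000, 1.0000, 0.0000, 0.0000)
After 1 month: (0.1000, 0.2000, 0.4500, 0.2500)
After 2 months: (0.2525, 0.1950, 0.2575, 0.2950)
P(in Bear after 2 months) = 0.1950

0.1950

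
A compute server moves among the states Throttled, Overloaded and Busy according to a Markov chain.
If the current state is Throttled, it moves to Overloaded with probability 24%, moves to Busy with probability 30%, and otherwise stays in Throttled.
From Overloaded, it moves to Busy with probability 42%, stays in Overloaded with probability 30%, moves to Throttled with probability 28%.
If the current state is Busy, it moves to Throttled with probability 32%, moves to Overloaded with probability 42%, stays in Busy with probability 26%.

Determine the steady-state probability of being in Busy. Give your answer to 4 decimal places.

0.3251

Let the stationary distribution be π with π = πP and π_1 + π_2 + π_3 = 1.
π_1 = 0.46·π_1 + 0.28·π_2 + 0.32·π_3
π_2 = 0.24·π_1 + 0.3·π_2 + 0.42·π_3
Solving with the normalization constraint gives π = (0.3573, 0.3176, 0.3251).
So the stationary probability of Busy is 0.3251.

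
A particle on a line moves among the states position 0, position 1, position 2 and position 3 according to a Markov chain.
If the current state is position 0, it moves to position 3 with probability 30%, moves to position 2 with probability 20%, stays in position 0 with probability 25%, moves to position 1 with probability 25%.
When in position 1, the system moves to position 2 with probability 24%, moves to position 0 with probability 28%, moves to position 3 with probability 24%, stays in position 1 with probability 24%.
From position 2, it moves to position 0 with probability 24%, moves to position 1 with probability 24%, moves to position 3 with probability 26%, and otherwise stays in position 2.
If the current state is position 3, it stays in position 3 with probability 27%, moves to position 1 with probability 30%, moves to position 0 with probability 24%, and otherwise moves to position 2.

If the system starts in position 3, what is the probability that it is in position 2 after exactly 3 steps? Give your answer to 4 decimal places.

Propagate the distribution vector 3 steps from position 3.
After 0 steps: (0.0000, 0.0000, 0.0000, 1.0000)
After 1 step: (0.2400, 0.3000, 0.1900, 0.2700)
After 2 steps: (0.2544, 0.2586, 0.2207, 0.2663)
After 3 steps: (0.2529, 0.2585, 0.2209, 0.2677)
P(in position 2 after 3 steps) = 0.2209

0.2209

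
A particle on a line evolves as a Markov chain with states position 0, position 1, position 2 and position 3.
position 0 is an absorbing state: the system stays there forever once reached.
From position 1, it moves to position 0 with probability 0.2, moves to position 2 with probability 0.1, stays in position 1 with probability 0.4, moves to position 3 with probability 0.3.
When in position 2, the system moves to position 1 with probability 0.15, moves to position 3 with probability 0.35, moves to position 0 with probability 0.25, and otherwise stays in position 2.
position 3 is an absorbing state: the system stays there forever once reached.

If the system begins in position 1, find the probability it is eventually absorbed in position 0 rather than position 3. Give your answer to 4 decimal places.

0.4023

Let h(s) be the probability of absorption at position 0 starting from transient state s. Then h(position 0) = 1 and h(position 3) = 0. By first-step analysis:
h(position 1) = 0.2·1 + 0.4·h(position 1) + 0.1·h(position 2) + 0.3·0
h(position 2) = 0.25·1 + 0.15·h(position 1) + 0.25·h(position 2) + 0.35·0
Solving: h(position 1) = 0.4023, h(position 2) = 0.4138.
Starting from position 1, the probability is 0.4023.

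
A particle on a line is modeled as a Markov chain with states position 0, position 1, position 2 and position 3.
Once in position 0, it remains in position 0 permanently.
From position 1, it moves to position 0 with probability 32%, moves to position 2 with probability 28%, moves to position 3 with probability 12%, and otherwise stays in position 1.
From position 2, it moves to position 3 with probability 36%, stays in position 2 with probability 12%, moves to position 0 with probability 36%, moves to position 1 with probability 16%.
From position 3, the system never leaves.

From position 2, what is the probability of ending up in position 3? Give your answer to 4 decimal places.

Let h(s) be the probability of absorption at position 3 starting from transient state s. Then h(position 3) = 1 and h(position 0) = 0. By first-step analysis:
h(position 1) = 0.32·0 + 0.28·h(position 1) + 0.28·h(position 2) + 0.12·1
h(position 2) = 0.36·0 + 0.16·h(position 1) + 0.12·h(position 2) + 0.36·1
Solving: h(position 1) = 0.3505, h(position 2) = 0.4728.
Starting from position 2, the probability is 0.4728.

0.4728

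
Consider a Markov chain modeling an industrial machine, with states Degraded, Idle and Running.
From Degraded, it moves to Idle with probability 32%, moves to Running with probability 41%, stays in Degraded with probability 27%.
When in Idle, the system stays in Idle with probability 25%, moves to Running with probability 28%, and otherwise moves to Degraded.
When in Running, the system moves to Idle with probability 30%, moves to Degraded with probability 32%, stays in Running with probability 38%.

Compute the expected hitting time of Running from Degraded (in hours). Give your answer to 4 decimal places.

Let t(s) be the expected number of hours to first reach Running from state s, with t(Running) = 0. Conditioning on the first hour:
t(Degraded) = 1 + 0.27·t(Degraded) + 0.32·t(Idle)
t(Idle) = 1 + 0.47·t(Degraded) + 0.25·t(Idle)
Solving: t(Degraded) = 2.6945, t(Idle) = 3.0219.
Expected hours from Degraded to Running: 2.6945.

2.6945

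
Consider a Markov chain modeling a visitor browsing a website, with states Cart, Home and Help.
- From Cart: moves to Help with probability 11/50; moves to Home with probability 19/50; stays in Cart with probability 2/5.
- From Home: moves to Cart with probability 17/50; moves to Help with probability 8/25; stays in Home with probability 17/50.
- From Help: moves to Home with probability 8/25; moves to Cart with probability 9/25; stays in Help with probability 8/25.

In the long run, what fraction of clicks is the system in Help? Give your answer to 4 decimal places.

0.2832

Let the stationary distribution be π with π = πP and π_1 + π_2 + π_3 = 1.
π_1 = 0.4·π_1 + 0.34·π_2 + 0.36·π_3
π_2 = 0.38·π_1 + 0.34·π_2 + 0.32·π_3
Solving with the normalization constraint gives π = (0.3677, 0.3490, 0.2832).
So the stationary probability of Help is 0.2832.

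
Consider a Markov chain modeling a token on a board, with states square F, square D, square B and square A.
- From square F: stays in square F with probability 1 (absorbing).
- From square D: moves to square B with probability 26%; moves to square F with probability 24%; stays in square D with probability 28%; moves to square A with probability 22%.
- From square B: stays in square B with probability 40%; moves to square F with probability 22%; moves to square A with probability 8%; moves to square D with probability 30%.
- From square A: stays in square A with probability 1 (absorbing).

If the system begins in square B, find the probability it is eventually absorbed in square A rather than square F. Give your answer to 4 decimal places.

0.3492

Let h(s) be the probability of absorption at square A starting from transient state s. Then h(square A) = 1 and h(square F) = 0. By first-step analysis:
h(square D) = 0.24·0 + 0.28·h(square D) + 0.26·h(square B) + 0.22·1
h(square B) = 0.22·0 + 0.3·h(square D) + 0.4·h(square B) + 0.08·1
Solving: h(square D) = 0.4316, h(square B) = 0.3492.
Starting from square B, the probability is 0.3492.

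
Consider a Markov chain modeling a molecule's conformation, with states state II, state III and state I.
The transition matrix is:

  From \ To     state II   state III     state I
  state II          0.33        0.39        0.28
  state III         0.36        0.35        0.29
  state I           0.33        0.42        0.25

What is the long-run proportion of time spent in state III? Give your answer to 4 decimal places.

Let the stationary distribution be π with π = πP and π_1 + π_2 + π_3 = 1.
π_1 = 0.33·π_1 + 0.36·π_2 + 0.33·π_3
π_2 = 0.39·π_1 + 0.35·π_2 + 0.42·π_3
Solving with the normalization constraint gives π = (0.3415, 0.3829, 0.2756).
So the stationary probability of state III is 0.3829.

0.3829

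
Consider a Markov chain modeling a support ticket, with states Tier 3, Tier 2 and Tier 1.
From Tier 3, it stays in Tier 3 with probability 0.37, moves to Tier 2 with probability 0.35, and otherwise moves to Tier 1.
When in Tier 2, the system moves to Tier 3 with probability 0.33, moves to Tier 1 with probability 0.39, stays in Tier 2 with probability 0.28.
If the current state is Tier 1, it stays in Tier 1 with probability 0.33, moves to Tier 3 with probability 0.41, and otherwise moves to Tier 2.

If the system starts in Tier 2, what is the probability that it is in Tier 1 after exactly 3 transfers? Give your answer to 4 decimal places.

Propagate the distribution vector 3 transfers from Tier 2.
After 0 transfers: (0.0000, 1.0000, 0.0000)
After 1 transfer: (0.3300, 0.2800, 0.3900)
After 2 transfers: (0.3744, 0.2953, 0.3303)
After 3 transfers: (0.3714, 0.2996, 0.3290)
P(in Tier 1 after 3 transfers) = 0.3290

0.3290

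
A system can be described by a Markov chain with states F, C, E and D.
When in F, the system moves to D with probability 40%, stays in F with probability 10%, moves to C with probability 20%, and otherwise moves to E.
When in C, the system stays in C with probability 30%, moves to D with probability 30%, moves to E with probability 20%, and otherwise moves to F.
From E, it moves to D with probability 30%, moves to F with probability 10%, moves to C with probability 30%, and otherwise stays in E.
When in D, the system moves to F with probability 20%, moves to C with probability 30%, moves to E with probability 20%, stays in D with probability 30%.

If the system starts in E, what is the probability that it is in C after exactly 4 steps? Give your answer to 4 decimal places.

0.2840

Propagate the distribution vector 4 steps from E.
After 0 steps: (0.0000, 0.0000, 1.0000, 0.0000)
After 1 step: (0.1000, 0.3000, 0.3000, 0.3000)
After 2 steps: (0.1600, 0.2900, 0.2400, 0.3100)
After 3 steps: (0.1600, 0.2840, 0.2400, 0.3160)
After 4 steps: (0.1600, 0.2840, 0.2400, 0.3160)
P(in C after 4 steps) = 0.2840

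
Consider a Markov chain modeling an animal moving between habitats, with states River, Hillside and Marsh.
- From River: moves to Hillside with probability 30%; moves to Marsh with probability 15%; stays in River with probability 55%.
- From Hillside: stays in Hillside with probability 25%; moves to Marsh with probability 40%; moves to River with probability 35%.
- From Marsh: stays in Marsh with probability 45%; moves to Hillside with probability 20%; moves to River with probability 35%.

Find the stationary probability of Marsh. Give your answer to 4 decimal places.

Let the stationary distribution be π with π = πP and π_1 + π_2 + π_3 = 1.
π_1 = 0.55·π_1 + 0.35·π_2 + 0.35·π_3
π_2 = 0.3·π_1 + 0.25·π_2 + 0.2·π_3
Solving with the normalization constraint gives π = (0.4375, 0.2566, 0.3059).
So the stationary probability of Marsh is 0.3059.

0.3059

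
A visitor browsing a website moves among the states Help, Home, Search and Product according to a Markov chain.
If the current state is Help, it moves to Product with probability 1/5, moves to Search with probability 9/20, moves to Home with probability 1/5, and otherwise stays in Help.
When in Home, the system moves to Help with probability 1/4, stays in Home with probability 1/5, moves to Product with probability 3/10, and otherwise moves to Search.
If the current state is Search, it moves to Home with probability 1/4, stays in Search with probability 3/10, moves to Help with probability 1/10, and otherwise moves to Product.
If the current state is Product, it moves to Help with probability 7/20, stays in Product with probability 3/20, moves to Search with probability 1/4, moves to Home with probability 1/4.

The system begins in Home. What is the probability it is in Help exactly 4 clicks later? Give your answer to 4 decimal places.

Propagate the distribution vector 4 clicks from Home.
After 0 clicks: (0.0000, 1.0000, 0.0000, 0.0000)
After 1 click: (0.2500, 0.2000, 0.2500, 0.3000)
After 2 clicks: (0.2175, 0.2275, 0.3125, 0.2425)
After 3 clicks: (0.2056, 0.2278, 0.3091, 0.2575)
After 4 clicks: (0.2088, 0.2283, 0.3066, 0.2563)
P(in Help after 4 clicks) = 0.2088

0.2088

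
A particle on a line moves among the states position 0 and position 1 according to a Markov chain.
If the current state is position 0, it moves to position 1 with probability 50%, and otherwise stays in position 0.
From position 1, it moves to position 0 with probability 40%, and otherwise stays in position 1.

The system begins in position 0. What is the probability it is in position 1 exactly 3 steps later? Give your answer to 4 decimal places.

Propagate the distribution vector 3 steps from position 0.
After 0 steps: (1.0000, 0.0000)
After 1 step: (0.5000, 0.5000)
After 2 steps: (0.4500, 0.5500)
After 3 steps: (0.4450, 0.5550)
P(in position 1 after 3 steps) = 0.5550

0.5550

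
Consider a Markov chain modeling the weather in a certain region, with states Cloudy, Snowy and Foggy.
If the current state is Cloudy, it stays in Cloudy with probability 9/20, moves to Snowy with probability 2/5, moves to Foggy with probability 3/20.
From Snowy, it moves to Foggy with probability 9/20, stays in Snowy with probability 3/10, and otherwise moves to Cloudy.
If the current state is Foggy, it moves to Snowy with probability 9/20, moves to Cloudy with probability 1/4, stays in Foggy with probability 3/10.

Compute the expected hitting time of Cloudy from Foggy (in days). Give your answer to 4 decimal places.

4.0000

Let t(s) be the expected number of days to first reach Cloudy from state s, with t(Cloudy) = 0. Conditioning on the first day:
t(Snowy) = 1 + 0.3·t(Snowy) + 0.45·t(Foggy)
t(Foggy) = 1 + 0.45·t(Snowy) + 0.3·t(Foggy)
Solving: t(Snowy) = 4.0000, t(Foggy) = 4.0000.
Expected days from Foggy to Cloudy: 4.0000.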